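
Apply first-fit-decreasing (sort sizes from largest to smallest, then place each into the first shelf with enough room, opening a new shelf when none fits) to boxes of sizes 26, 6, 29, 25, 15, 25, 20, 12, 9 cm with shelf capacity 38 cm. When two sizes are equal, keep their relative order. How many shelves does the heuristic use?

5

Sorted descending: 29, 26, 25, 25, 20, 15, 12, 9, 6.
  29 → shelf 1 (new)  [load 29/38]
  26 → shelf 2 (new)  [load 26/38]
  25 → shelf 3 (new)  [load 25/38]
  25 → shelf 4 (new)  [load 25/38]
  20 → shelf 5 (new)  [load 20/38]
  15 → shelf 5  [load 35/38]
  12 → shelf 2  [load 38/38]
  9 → shelf 1  [load 38/38]
  6 → shelf 3  [load 31/38]
5 shelves opened.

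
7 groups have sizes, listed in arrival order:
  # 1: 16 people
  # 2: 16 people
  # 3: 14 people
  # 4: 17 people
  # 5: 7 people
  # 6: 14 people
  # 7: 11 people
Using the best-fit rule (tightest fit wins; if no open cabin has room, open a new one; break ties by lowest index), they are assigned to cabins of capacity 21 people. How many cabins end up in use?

  16 → cabin 1 (new)  [load 16/21]
  16 → cabin 2 (new)  [load 16/21]
  14 → cabin 3 (new)  [load 14/21]
  17 → cabin 4 (new)  [load 17/21]
  7 → cabin 3  [load 21/21]
  14 → cabin 5 (new)  [load 14/21]
  11 → cabin 6 (new)  [load 11/21]
6 cabins opened.

6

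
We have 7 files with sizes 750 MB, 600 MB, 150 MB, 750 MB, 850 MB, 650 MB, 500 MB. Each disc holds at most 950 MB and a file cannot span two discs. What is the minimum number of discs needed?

Total = 850 + 750 + 750 + 650 + 600 + 500 + 150 = 4250 MB.
Lower bound: ⌈4250/950⌉ = 5 discs.
Also, 6 files each exceed 475 MB, and no two of those can share a disc, so at least 6 discs are needed.
A packing using 6 discs:
  disc 1: 850 = 850
  disc 2: 750 + 150 = 900
  disc 3: 750 = 750
  disc 4: 650 = 650
  disc 5: 600 = 600
  disc 6: 500 = 500
This matches the lower bound, so 6 is optimal.

6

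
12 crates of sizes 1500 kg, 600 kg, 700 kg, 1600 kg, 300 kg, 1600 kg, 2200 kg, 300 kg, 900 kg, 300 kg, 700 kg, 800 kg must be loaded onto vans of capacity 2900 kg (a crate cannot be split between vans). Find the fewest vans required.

4

Total = 2200 + 1600 + 1600 + 1500 + 900 + 800 + 700 + 700 + 600 + 300 + 300 + 300 = 11500 kg.
Lower bound: ⌈11500/2900⌉ = 4 vans.
A packing using 4 vans:
  van 1: 2200 + 700 = 2900
  van 2: 1600 + 900 + 300 = 2800
  van 3: 1600 + 700 + 600 = 2900
  van 4: 1500 + 800 + 300 + 300 = 2900
This matches the lower bound, so 4 is optimal.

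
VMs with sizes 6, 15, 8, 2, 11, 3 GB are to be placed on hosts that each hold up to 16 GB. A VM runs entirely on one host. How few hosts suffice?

3

Total = 15 + 11 + 8 + 6 + 3 + 2 = 45 GB.
Lower bound: ⌈45/16⌉ = 3 hosts.
A packing using 3 hosts:
  host 1: 15 = 15
  host 2: 11 + 3 + 2 = 16
  host 3: 8 + 6 = 14
This matches the lower bound, so 3 is optimal.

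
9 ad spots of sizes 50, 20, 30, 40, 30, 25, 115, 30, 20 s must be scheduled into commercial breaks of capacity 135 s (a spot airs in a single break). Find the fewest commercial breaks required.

Total = 115 + 50 + 40 + 30 + 30 + 30 + 25 + 20 + 20 = 360 s.
Lower bound: ⌈360/135⌉ = 3 commercial breaks.
A packing using 3 commercial breaks:
  break 1: 115 + 20 = 135
  break 2: 50 + 40 + 30 = 120
  break 3: 30 + 30 + 25 + 20 = 105
This matches the lower bound, so 3 is optimal.

3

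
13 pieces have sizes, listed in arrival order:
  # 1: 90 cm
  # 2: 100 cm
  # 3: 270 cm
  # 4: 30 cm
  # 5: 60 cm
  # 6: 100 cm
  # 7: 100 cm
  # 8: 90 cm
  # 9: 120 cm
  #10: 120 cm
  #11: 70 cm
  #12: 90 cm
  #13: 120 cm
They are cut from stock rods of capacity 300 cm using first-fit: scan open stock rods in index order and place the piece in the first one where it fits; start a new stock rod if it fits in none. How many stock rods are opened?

5

  90 → stock rod 1 (new)  [load 90/300]
  100 → stock rod 1  [load 190/300]
  270 → stock rod 2 (new)  [load 270/300]
  30 → stock rod 1  [load 220/300]
  60 → stock rod 1  [load 280/300]
  100 → stock rod 3 (new)  [load 100/300]
  100 → stock rod 3  [load 200/300]
  90 → stock rod 3  [load 290/300]
  120 → stock rod 4 (new)  [load 120/300]
  120 → stock rod 4  [load 240/300]
  70 → stock rod 5 (new)  [load 70/300]
  90 → stock rod 5  [load 160/300]
  120 → stock rod 5  [load 280/300]
5 stock rods opened.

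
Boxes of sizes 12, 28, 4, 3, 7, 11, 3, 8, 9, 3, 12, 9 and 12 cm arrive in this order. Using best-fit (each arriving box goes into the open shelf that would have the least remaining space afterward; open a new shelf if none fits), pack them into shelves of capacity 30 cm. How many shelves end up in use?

  12 → shelf 1 (new)  [load 12/30]
  28 → shelf 2 (new)  [load 28/30]
  4 → shelf 1  [load 16/30]
  3 → shelf 1  [load 19/30]
  7 → shelf 1  [load 26/30]
  11 → shelf 3 (new)  [load 11/30]
  3 → shelf 1  [load 29/30]
  8 → shelf 3  [load 19/30]
  9 → shelf 3  [load 28/30]
  3 → shelf 4 (new)  [load 3/30]
  12 → shelf 4  [load 15/30]
  9 → shelf 4  [load 24/30]
  12 → shelf 5 (new)  [load 12/30]
5 shelves opened.

5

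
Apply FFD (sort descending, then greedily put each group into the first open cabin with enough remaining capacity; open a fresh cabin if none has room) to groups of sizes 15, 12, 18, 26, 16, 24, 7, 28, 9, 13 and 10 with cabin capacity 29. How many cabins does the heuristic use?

7

Sorted descending: 28, 26, 24, 18, 16, 15, 13, 12, 10, 9, 7.
  28 → cabin 1 (new)  [load 28/29]
  26 → cabin 2 (new)  [load 26/29]
  24 → cabin 3 (new)  [load 24/29]
  18 → cabin 4 (new)  [load 18/29]
  16 → cabin 5 (new)  [load 16/29]
  15 → cabin 6 (new)  [load 15/29]
  13 → cabin 5  [load 29/29]
  12 → cabin 6  [load 27/29]
  10 → cabin 4  [load 28/29]
  9 → cabin 7 (new)  [load 9/29]
  7 → cabin 7  [load 16/29]
7 cabins opened.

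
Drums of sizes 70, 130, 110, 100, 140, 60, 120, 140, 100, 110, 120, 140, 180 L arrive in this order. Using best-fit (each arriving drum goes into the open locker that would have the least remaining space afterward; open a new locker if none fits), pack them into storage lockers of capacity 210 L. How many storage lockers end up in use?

  70 → locker 1 (new)  [load 70/210]
  130 → locker 1  [load 200/210]
  110 → locker 2 (new)  [load 110/210]
  100 → locker 2  [load 210/210]
  140 → locker 3 (new)  [load 140/210]
  60 → locker 3  [load 200/210]
  120 → locker 4 (new)  [load 120/210]
  140 → locker 5 (new)  [load 140/210]
  100 → locker 6 (new)  [load 100/210]
  110 → locker 6  [load 210/210]
  120 → locker 7 (new)  [load 120/210]
  140 → locker 8 (new)  [load 140/210]
  180 → locker 9 (new)  [load 180/210]
9 storage lockers opened.

9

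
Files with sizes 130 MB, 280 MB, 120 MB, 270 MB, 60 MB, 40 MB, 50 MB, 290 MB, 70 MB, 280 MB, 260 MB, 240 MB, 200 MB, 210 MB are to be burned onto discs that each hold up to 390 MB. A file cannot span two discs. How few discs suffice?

Total = 290 + 280 + 280 + 270 + 260 + 240 + 210 + 200 + 130 + 120 + 70 + 60 + 50 + 40 = 2500 MB.
Lower bound: ⌈2500/390⌉ = 7 discs.
Also, 8 files each exceed 195 MB, and no two of those can share a disc, so at least 8 discs are needed.
A packing using 8 discs:
  disc 1: 290 + 70 = 360
  disc 2: 280 + 60 + 50 = 390
  disc 3: 280 + 40 = 320
  disc 4: 270 + 120 = 390
  disc 5: 260 + 130 = 390
  disc 6: 240 = 240
  disc 7: 210 = 210
  disc 8: 200 = 200
This matches the lower bound, so 8 is optimal.

8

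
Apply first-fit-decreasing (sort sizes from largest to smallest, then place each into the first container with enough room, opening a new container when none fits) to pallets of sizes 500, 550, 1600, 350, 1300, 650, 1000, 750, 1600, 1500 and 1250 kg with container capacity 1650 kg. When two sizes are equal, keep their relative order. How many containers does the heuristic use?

Sorted descending: 1600, 1600, 1500, 1300, 1250, 1000, 750, 650, 550, 500, 350.
  1600 → container 1 (new)  [load 1600/1650]
  1600 → container 2 (new)  [load 1600/1650]
  1500 → container 3 (new)  [load 1500/1650]
  1300 → container 4 (new)  [load 1300/1650]
  1250 → container 5 (new)  [load 1250/1650]
  1000 → container 6 (new)  [load 1000/1650]
  750 → container 7 (new)  [load 750/1650]
  650 → container 6  [load 1650/1650]
  550 → container 7  [load 1300/1650]
  500 → container 8 (new)  [load 500/1650]
  350 → container 4  [load 1650/1650]
8 containers opened.

8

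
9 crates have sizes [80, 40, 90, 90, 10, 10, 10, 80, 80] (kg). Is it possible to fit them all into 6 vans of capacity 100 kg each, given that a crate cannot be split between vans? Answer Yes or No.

A valid assignment using 6 vans:
  van 1: 90 + 10 = 100
  van 2: 90 + 10 = 100
  van 3: 80 + 10 = 90
  van 4: 80 = 80
  van 5: 80 = 80
  van 6: 40 = 40
Every load is within 100 kg, so 6 vans suffice.

Yes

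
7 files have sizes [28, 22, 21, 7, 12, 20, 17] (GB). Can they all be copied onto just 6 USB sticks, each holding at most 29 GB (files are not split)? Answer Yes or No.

Yes

A valid assignment using 5 USB sticks:
  USB stick 1: 28 = 28
  USB stick 2: 22 + 7 = 29
  USB stick 3: 21 = 21
  USB stick 4: 20 = 20
  USB stick 5: 17 + 12 = 29
That uses only 5 ≤ 6, so 6 USB sticks are enough.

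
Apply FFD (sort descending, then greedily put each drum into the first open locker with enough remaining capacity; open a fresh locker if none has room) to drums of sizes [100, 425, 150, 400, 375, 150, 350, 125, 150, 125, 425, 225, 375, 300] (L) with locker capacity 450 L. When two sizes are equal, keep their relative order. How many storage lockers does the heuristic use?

Sorted descending: 425, 425, 400, 375, 375, 350, 300, 225, 150, 150, 150, 125, 125, 100.
  425 → locker 1 (new)  [load 425/450]
  425 → locker 2 (new)  [load 425/450]
  400 → locker 3 (new)  [load 400/450]
  375 → locker 4 (new)  [load 375/450]
  375 → locker 5 (new)  [load 375/450]
  350 → locker 6 (new)  [load 350/450]
  300 → locker 7 (new)  [load 300/450]
  225 → locker 8 (new)  [load 225/450]
  150 → locker 7  [load 450/450]
  150 → locker 8  [load 375/450]
  150 → locker 9 (new)  [load 150/450]
  125 → locker 9  [load 275/450]
  125 → locker 9  [load 400/450]
  100 → locker 6  [load 450/450]
9 storage lockers opened.

9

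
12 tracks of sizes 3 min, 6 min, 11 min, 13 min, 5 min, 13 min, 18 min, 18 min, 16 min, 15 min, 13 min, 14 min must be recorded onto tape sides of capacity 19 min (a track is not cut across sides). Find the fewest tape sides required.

Total = 18 + 18 + 16 + 15 + 14 + 13 + 13 + 13 + 11 + 6 + 5 + 3 = 145 min.
Lower bound: ⌈145/19⌉ = 8 tape sides.
Also, 9 tracks each exceed 19/2 min, and no two of those can share a side, so at least 9 tape sides are needed.
A packing using 9 tape sides:
  side 1: 18 = 18
  side 2: 18 = 18
  side 3: 16 + 3 = 19
  side 4: 15 = 15
  side 5: 14 + 5 = 19
  side 6: 13 + 6 = 19
  side 7: 13 = 13
  side 8: 13 = 13
  side 9: 11 = 11
This matches the lower bound, so 9 is optimal.

9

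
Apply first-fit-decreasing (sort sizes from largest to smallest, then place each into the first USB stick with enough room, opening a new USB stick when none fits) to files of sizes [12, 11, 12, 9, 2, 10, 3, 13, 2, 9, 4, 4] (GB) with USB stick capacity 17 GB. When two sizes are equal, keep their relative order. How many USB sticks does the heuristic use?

Sorted descending: 13, 12, 12, 11, 10, 9, 9, 4, 4, 3, 2, 2.
  13 → USB stick 1 (new)  [load 13/17]
  12 → USB stick 2 (new)  [load 12/17]
  12 → USB stick 3 (new)  [load 12/17]
  11 → USB stick 4 (new)  [load 11/17]
  10 → USB stick 5 (new)  [load 10/17]
  9 → USB stick 6 (new)  [load 9/17]
  9 → USB stick 7 (new)  [load 9/17]
  4 → USB stick 1  [load 17/17]
  4 → USB stick 2  [load 16/17]
  3 → USB stick 3  [load 15/17]
  2 → USB stick 3  [load 17/17]
  2 → USB stick 4  [load 13/17]
7 USB sticks opened.

7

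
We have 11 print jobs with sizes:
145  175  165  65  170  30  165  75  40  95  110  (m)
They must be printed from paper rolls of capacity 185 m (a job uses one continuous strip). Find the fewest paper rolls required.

Total = 175 + 170 + 165 + 165 + 145 + 110 + 95 + 75 + 65 + 40 + 30 = 1235 m.
Lower bound: ⌈1235/185⌉ = 7 paper rolls.
A packing using 8 paper rolls:
  roll 1: 175 = 175
  roll 2: 170 = 170
  roll 3: 165 = 165
  roll 4: 165 = 165
  roll 5: 145 + 40 = 185
  roll 6: 110 + 75 = 185
  roll 7: 95 + 65 = 160
  roll 8: 30 = 30
No arrangement into 7 paper rolls stays within capacity, so 8 is optimal.

8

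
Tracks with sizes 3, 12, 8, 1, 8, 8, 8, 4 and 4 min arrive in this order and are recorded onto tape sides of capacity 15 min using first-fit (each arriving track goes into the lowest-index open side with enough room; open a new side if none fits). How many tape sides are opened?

  3 → side 1 (new)  [load 3/15]
  12 → side 1  [load 15/15]
  8 → side 2 (new)  [load 8/15]
  1 → side 2  [load 9/15]
  8 → side 3 (new)  [load 8/15]
  8 → side 4 (new)  [load 8/15]
  8 → side 5 (new)  [load 8/15]
  4 → side 2  [load 13/15]
  4 → side 3  [load 12/15]
5 tape sides opened.

5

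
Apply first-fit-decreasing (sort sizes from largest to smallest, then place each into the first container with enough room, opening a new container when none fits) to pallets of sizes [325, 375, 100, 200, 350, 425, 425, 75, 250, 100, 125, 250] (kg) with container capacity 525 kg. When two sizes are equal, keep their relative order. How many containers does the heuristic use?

Sorted descending: 425, 425, 375, 350, 325, 250, 250, 200, 125, 100, 100, 75.
  425 → container 1 (new)  [load 425/525]
  425 → container 2 (new)  [load 425/525]
  375 → container 3 (new)  [load 375/525]
  350 → container 4 (new)  [load 350/525]
  325 → container 5 (new)  [load 325/525]
  250 → container 6 (new)  [load 250/525]
  250 → container 6  [load 500/525]
  200 → container 5  [load 525/525]
  125 → container 3  [load 500/525]
  100 → container 1  [load 525/525]
  100 → container 2  [load 525/525]
  75 → container 4  [load 425/525]
6 containers opened.

6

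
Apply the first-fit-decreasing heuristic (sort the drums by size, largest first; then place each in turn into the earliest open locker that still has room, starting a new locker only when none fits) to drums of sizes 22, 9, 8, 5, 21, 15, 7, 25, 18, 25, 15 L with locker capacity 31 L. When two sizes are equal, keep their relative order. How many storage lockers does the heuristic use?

Sorted descending: 25, 25, 22, 21, 18, 15, 15, 9, 8, 7, 5.
  25 → locker 1 (new)  [load 25/31]
  25 → locker 2 (new)  [load 25/31]
  22 → locker 3 (new)  [load 22/31]
  21 → locker 4 (new)  [load 21/31]
  18 → locker 5 (new)  [load 18/31]
  15 → locker 6 (new)  [load 15/31]
  15 → locker 6  [load 30/31]
  9 → locker 3  [load 31/31]
  8 → locker 4  [load 29/31]
  7 → locker 5  [load 25/31]
  5 → locker 1  [load 30/31]
6 storage lockers opened.

6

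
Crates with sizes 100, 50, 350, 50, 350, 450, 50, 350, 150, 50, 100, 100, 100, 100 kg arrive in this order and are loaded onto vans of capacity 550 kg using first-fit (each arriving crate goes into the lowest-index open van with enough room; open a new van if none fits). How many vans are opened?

5

  100 → van 1 (new)  [load 100/550]
  50 → van 1  [load 150/550]
  350 → van 1  [load 500/550]
  50 → van 1  [load 550/550]
  350 → van 2 (new)  [load 350/550]
  450 → van 3 (new)  [load 450/550]
  50 → van 2  [load 400/550]
  350 → van 4 (new)  [load 350/550]
  150 → van 2  [load 550/550]
  50 → van 3  [load 500/550]
  100 → van 4  [load 450/550]
  100 → van 4  [load 550/550]
  100 → van 5 (new)  [load 100/550]
  100 → van 5  [load 200/550]
5 vans opened.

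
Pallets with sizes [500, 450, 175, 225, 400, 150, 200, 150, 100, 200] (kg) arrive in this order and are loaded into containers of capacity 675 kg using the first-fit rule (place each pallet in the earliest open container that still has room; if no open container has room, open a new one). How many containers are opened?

4

  500 → container 1 (new)  [load 500/675]
  450 → container 2 (new)  [load 450/675]
  175 → container 1  [load 675/675]
  225 → container 2  [load 675/675]
  400 → container 3 (new)  [load 400/675]
  150 → container 3  [load 550/675]
  200 → container 4 (new)  [load 200/675]
  150 → container 4  [load 350/675]
  100 → container 3  [load 650/675]
  200 → container 4  [load 550/675]
4 containers opened.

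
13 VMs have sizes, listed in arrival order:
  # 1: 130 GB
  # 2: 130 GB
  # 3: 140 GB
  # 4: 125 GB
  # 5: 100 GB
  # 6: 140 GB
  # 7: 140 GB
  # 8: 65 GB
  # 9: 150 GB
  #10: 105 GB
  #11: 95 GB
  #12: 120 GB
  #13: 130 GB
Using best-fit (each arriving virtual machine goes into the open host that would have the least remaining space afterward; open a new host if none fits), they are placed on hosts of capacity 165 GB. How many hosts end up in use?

  130 → host 1 (new)  [load 130/165]
  130 → host 2 (new)  [load 130/165]
  140 → host 3 (new)  [load 140/165]
  125 → host 4 (new)  [load 125/165]
  100 → host 5 (new)  [load 100/165]
  140 → host 6 (new)  [load 140/165]
  140 → host 7 (new)  [load 140/165]
  65 → host 5  [load 165/165]
  150 → host 8 (new)  [load 150/165]
  105 → host 9 (new)  [load 105/165]
  95 → host 10 (new)  [load 95/165]
  120 → host 11 (new)  [load 120/165]
  130 → host 12 (new)  [load 130/165]
12 hosts opened.

12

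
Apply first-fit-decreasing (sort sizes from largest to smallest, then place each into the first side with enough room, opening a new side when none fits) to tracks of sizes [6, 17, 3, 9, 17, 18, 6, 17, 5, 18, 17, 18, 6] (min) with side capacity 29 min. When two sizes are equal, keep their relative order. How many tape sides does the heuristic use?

Sorted descending: 18, 18, 18, 17, 17, 17, 17, 9, 6, 6, 6, 5, 3.
  18 → side 1 (new)  [load 18/29]
  18 → side 2 (new)  [load 18/29]
  18 → side 3 (new)  [load 18/29]
  17 → side 4 (new)  [load 17/29]
  17 → side 5 (new)  [load 17/29]
  17 → side 6 (new)  [load 17/29]
  17 → side 7 (new)  [load 17/29]
  9 → side 1  [load 27/29]
  6 → side 2  [load 24/29]
  6 → side 3  [load 24/29]
  6 → side 4  [load 23/29]
  5 → side 2  [load 29/29]
  3 → side 3  [load 27/29]
7 tape sides opened.

7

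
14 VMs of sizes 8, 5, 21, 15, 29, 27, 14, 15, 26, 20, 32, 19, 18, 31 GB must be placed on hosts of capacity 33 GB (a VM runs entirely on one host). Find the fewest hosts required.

10

Total = 32 + 31 + 29 + 27 + 26 + 21 + 20 + 19 + 18 + 15 + 15 + 14 + 8 + 5 = 280 GB.
Lower bound: ⌈280/33⌉ = 9 hosts.
A packing using 10 hosts:
  host 1: 32 = 32
  host 2: 31 = 31
  host 3: 29 = 29
  host 4: 27 + 5 = 32
  host 5: 26 = 26
  host 6: 21 + 8 = 29
  host 7: 20 = 20
  host 8: 19 + 14 = 33
  host 9: 18 + 15 = 33
  host 10: 15 = 15
No arrangement into 9 hosts stays within capacity, so 10 is optimal.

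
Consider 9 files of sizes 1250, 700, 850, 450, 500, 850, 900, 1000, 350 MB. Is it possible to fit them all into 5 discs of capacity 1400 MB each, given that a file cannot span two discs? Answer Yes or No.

No

Total = 6850 MB; ⌈6850/1400⌉ = 5.
The bound of 5 does not rule out 5, but exhaustive search shows no assignment into 5 discs of capacity 1400 MB exists — the minimum is 6.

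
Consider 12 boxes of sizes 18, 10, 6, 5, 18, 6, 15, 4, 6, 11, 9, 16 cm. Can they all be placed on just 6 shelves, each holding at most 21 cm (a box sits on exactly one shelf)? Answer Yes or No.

Total = 124 cm; ⌈124/21⌉ = 6.
The bound of 6 does not rule out 6, but exhaustive search shows no assignment into 6 shelves of capacity 21 cm exists — the minimum is 7.

No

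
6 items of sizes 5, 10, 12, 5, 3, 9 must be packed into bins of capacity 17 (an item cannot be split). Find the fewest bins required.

Total = 12 + 10 + 9 + 5 + 5 + 3 = 44.
Lower bound: ⌈44/17⌉ = 3 bins.
A packing using 3 bins:
  bin 1: 12 + 5 = 17
  bin 2: 10 + 5 = 15
  bin 3: 9 + 3 = 12
This matches the lower bound, so 3 is optimal.

3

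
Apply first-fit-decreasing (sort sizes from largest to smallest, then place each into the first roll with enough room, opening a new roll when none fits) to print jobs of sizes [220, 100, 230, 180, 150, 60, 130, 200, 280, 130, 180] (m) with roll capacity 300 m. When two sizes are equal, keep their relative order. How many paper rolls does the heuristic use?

8

Sorted descending: 280, 230, 220, 200, 180, 180, 150, 130, 130, 100, 60.
  280 → roll 1 (new)  [load 280/300]
  230 → roll 2 (new)  [load 230/300]
  220 → roll 3 (new)  [load 220/300]
  200 → roll 4 (new)  [load 200/300]
  180 → roll 5 (new)  [load 180/300]
  180 → roll 6 (new)  [load 180/300]
  150 → roll 7 (new)  [load 150/300]
  130 → roll 7  [load 280/300]
  130 → roll 8 (new)  [load 130/300]
  100 → roll 4  [load 300/300]
  60 → roll 2  [load 290/300]
8 paper rolls opened.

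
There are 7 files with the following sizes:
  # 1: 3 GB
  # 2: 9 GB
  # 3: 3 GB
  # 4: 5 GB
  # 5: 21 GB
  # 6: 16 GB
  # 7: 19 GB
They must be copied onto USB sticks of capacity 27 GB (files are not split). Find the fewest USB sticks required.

Total = 21 + 19 + 16 + 9 + 5 + 3 + 3 = 76 GB.
Lower bound: ⌈76/27⌉ = 3 USB sticks.
A packing using 3 USB sticks:
  USB stick 1: 21 + 5 = 26
  USB stick 2: 19 + 3 + 3 = 25
  USB stick 3: 16 + 9 = 25
This matches the lower bound, so 3 is optimal.

3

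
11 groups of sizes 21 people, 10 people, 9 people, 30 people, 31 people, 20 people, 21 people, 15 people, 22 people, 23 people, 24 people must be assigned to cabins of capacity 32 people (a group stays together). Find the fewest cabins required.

Total = 31 + 30 + 24 + 23 + 22 + 21 + 21 + 20 + 15 + 10 + 9 = 226 people.
Lower bound: ⌈226/32⌉ = 8 cabins.
A packing using 9 cabins:
  cabin 1: 31 = 31
  cabin 2: 30 = 30
  cabin 3: 24 = 24
  cabin 4: 23 + 9 = 32
  cabin 5: 22 + 10 = 32
  cabin 6: 21 = 21
  cabin 7: 21 = 21
  cabin 8: 20 = 20
  cabin 9: 15 = 15
No arrangement into 8 cabins stays within capacity, so 9 is optimal.

9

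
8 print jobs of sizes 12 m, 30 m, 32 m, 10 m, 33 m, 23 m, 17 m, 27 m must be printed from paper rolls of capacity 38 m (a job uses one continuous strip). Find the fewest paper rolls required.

6

Total = 33 + 32 + 30 + 27 + 23 + 17 + 12 + 10 = 184 m.
Lower bound: ⌈184/38⌉ = 5 paper rolls.
A packing using 6 paper rolls:
  roll 1: 33 = 33
  roll 2: 32 = 32
  roll 3: 30 = 30
  roll 4: 27 + 10 = 37
  roll 5: 23 + 12 = 35
  roll 6: 17 = 17
No arrangement into 5 paper rolls stays within capacity, so 6 is optimal.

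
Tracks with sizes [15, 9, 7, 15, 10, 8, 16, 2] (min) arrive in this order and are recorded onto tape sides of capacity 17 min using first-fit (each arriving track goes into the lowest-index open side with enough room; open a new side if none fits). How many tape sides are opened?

6

  15 → side 1 (new)  [load 15/17]
  9 → side 2 (new)  [load 9/17]
  7 → side 2  [load 16/17]
  15 → side 3 (new)  [load 15/17]
  10 → side 4 (new)  [load 10/17]
  8 → side 5 (new)  [load 8/17]
  16 → side 6 (new)  [load 16/17]
  2 → side 1  [load 17/17]
6 tape sides opened.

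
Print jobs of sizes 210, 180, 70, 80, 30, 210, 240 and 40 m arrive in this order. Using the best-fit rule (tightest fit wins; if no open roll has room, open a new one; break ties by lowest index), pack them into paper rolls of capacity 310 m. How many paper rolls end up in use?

  210 → roll 1 (new)  [load 210/310]
  180 → roll 2 (new)  [load 180/310]
  70 → roll 1  [load 280/310]
  80 → roll 2  [load 260/310]
  30 → roll 1  [load 310/310]
  210 → roll 3 (new)  [load 210/310]
  240 → roll 4 (new)  [load 240/310]
  40 → roll 2  [load 300/310]
4 paper rolls opened.

4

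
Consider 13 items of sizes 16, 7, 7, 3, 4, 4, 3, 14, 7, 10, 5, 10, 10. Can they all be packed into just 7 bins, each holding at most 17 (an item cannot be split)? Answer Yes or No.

A valid assignment using 6 bins:
  bin 1: 16 = 16
  bin 2: 14 + 3 = 17
  bin 3: 10 + 7 = 17
  bin 4: 10 + 7 = 17
  bin 5: 10 + 7 = 17
  bin 6: 5 + 4 + 4 + 3 = 16
That uses only 6 ≤ 7, so 7 bins are enough.

Yes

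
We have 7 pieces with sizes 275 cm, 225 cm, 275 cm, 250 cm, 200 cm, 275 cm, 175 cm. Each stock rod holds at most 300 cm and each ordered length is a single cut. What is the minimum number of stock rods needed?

Total = 275 + 275 + 275 + 250 + 225 + 200 + 175 = 1675 cm.
Lower bound: ⌈1675/300⌉ = 6 stock rods.
Also, 7 pieces each exceed 150 cm, and no two of those can share a stock rod, so at least 7 stock rods are needed.
A packing using 7 stock rods:
  stock rod 1: 275 = 275
  stock rod 2: 275 = 275
  stock rod 3: 275 = 275
  stock rod 4: 250 = 250
  stock rod 5: 225 = 225
  stock rod 6: 200 = 200
  stock rod 7: 175 = 175
This matches the lower bound, so 7 is optimal.

7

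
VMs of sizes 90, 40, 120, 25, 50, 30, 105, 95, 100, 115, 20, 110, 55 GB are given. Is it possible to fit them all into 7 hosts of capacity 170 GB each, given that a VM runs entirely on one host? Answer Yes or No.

A valid assignment using 7 hosts:
  host 1: 120 + 50 = 170
  host 2: 115 + 55 = 170
  host 3: 110 + 40 + 20 = 170
  host 4: 105 + 30 + 25 = 160
  host 5: 100 = 100
  host 6: 95 = 95
  host 7: 90 = 90
Every load is within 170 GB, so 7 hosts suffice.

Yes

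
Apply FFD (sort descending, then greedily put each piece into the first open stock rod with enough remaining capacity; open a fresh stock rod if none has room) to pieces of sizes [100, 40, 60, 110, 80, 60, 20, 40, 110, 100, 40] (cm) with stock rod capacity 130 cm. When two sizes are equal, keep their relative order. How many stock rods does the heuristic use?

7

Sorted descending: 110, 110, 100, 100, 80, 60, 60, 40, 40, 40, 20.
  110 → stock rod 1 (new)  [load 110/130]
  110 → stock rod 2 (new)  [load 110/130]
  100 → stock rod 3 (new)  [load 100/130]
  100 → stock rod 4 (new)  [load 100/130]
  80 → stock rod 5 (new)  [load 80/130]
  60 → stock rod 6 (new)  [load 60/130]
  60 → stock rod 6  [load 120/130]
  40 → stock rod 5  [load 120/130]
  40 → stock rod 7 (new)  [load 40/130]
  40 → stock rod 7  [load 80/130]
  20 → stock rod 1  [load 130/130]
7 stock rods opened.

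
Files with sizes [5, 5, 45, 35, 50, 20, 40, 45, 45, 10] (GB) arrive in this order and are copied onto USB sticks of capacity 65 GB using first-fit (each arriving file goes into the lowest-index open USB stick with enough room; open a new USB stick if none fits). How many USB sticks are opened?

6

  5 → USB stick 1 (new)  [load 5/65]
  5 → USB stick 1  [load 10/65]
  45 → USB stick 1  [load 55/65]
  35 → USB stick 2 (new)  [load 35/65]
  50 → USB stick 3 (new)  [load 50/65]
  20 → USB stick 2  [load 55/65]
  40 → USB stick 4 (new)  [load 40/65]
  45 → USB stick 5 (new)  [load 45/65]
  45 → USB stick 6 (new)  [load 45/65]
  10 → USB stick 1  [load 65/65]
6 USB sticks opened.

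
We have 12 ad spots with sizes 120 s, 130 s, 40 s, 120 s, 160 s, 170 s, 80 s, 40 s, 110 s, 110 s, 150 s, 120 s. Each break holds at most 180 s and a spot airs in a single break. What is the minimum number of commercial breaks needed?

Total = 170 + 160 + 150 + 130 + 120 + 120 + 120 + 110 + 110 + 80 + 40 + 40 = 1350 s.
Lower bound: ⌈1350/180⌉ = 8 commercial breaks.
Also, 9 ad spots each exceed 90 s, and no two of those can share a break, so at least 9 commercial breaks are needed.
A packing using 10 commercial breaks:
  break 1: 170 = 170
  break 2: 160 = 160
  break 3: 150 = 150
  break 4: 130 + 40 = 170
  break 5: 120 + 40 = 160
  break 6: 120 = 120
  break 7: 120 = 120
  break 8: 110 = 110
  break 9: 110 = 110
  break 10: 80 = 80
No arrangement into 9 commercial breaks stays within capacity, so 10 is optimal.

10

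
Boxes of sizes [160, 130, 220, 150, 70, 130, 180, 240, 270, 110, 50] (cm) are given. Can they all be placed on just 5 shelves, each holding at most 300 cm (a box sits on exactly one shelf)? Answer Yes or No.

No

Total = 1710 cm; ⌈1710/300⌉ = 6.
At least 6 shelves are required, but only 5 are allowed.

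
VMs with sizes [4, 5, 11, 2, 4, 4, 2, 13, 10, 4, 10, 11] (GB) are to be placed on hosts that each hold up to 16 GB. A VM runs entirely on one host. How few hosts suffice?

6

Total = 13 + 11 + 11 + 10 + 10 + 5 + 4 + 4 + 4 + 4 + 2 + 2 = 80 GB.
Lower bound: ⌈80/16⌉ = 5 hosts.
A packing using 6 hosts:
  host 1: 13 + 2 = 15
  host 2: 11 + 5 = 16
  host 3: 11 + 4 = 15
  host 4: 10 + 4 + 2 = 16
  host 5: 10 + 4 = 14
  host 6: 4 = 4
No arrangement into 5 hosts stays within capacity, so 6 is optimal.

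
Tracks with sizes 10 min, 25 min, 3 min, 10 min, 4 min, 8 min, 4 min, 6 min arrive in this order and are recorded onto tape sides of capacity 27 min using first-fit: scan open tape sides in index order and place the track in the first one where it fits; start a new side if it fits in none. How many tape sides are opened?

3

  10 → side 1 (new)  [load 10/27]
  25 → side 2 (new)  [load 25/27]
  3 → side 1  [load 13/27]
  10 → side 1  [load 23/27]
  4 → side 1  [load 27/27]
  8 → side 3 (new)  [load 8/27]
  4 → side 3  [load 12/27]
  6 → side 3  [load 18/27]
3 tape sides opened.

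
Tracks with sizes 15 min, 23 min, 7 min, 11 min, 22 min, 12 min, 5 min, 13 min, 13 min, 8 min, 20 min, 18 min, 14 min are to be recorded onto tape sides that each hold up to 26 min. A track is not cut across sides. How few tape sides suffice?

8

Total = 23 + 22 + 20 + 18 + 15 + 14 + 13 + 13 + 12 + 11 + 8 + 7 + 5 = 181 min.
Lower bound: ⌈181/26⌉ = 7 tape sides.
A packing using 8 tape sides:
  side 1: 23 = 23
  side 2: 22 = 22
  side 3: 20 + 5 = 25
  side 4: 18 + 8 = 26
  side 5: 15 + 11 = 26
  side 6: 14 + 12 = 26
  side 7: 13 + 13 = 26
  side 8: 7 = 7
No arrangement into 7 tape sides stays within capacity, so 8 is optimal.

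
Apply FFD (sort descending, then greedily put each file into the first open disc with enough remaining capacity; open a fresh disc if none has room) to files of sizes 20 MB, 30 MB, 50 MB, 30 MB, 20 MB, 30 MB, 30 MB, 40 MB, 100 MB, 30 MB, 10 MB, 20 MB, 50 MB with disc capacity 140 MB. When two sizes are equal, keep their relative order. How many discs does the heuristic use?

Sorted descending: 100, 50, 50, 40, 30, 30, 30, 30, 30, 20, 20, 20, 10.
  100 → disc 1 (new)  [load 100/140]
  50 → disc 2 (new)  [load 50/140]
  50 → disc 2  [load 100/140]
  40 → disc 1  [load 140/140]
  30 → disc 2  [load 130/140]
  30 → disc 3 (new)  [load 30/140]
  30 → disc 3  [load 60/140]
  30 → disc 3  [load 90/140]
  30 → disc 3  [load 120/140]
  20 → disc 3  [load 140/140]
  20 → disc 4 (new)  [load 20/140]
  20 → disc 4  [load 40/140]
  10 → disc 2  [load 140/140]
4 discs opened.

4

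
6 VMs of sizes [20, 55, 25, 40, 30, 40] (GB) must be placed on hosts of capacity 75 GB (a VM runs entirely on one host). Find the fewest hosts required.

3

Total = 55 + 40 + 40 + 30 + 25 + 20 = 210 GB.
Lower bound: ⌈210/75⌉ = 3 hosts.
A packing using 3 hosts:
  host 1: 55 + 20 = 75
  host 2: 40 + 30 = 70
  host 3: 40 + 25 = 65
This matches the lower bound, so 3 is optimal.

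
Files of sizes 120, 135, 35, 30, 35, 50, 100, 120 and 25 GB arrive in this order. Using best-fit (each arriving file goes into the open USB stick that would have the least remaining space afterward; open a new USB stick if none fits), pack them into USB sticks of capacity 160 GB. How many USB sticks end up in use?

5

  120 → USB stick 1 (new)  [load 120/160]
  135 → USB stick 2 (new)  [load 135/160]
  35 → USB stick 1  [load 155/160]
  30 → USB stick 3 (new)  [load 30/160]
  35 → USB stick 3  [load 65/160]
  50 → USB stick 3  [load 115/160]
  100 → USB stick 4 (new)  [load 100/160]
  120 → USB stick 5 (new)  [load 120/160]
  25 → USB stick 2  [load 160/160]
5 USB sticks opened.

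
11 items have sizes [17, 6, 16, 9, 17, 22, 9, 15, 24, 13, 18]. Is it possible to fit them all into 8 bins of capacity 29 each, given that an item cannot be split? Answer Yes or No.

A valid assignment using 7 bins:
  bin 1: 24 = 24
  bin 2: 22 + 6 = 28
  bin 3: 18 + 9 = 27
  bin 4: 17 + 9 = 26
  bin 5: 17 = 17
  bin 6: 16 + 13 = 29
  bin 7: 15 = 15
That uses only 7 ≤ 8, so 8 bins are enough.

Yes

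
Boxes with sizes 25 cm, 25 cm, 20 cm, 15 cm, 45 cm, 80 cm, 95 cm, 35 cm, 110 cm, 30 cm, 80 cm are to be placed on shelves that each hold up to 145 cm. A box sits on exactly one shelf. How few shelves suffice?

4

Total = 110 + 95 + 80 + 80 + 45 + 35 + 30 + 25 + 25 + 20 + 15 = 560 cm.
Lower bound: ⌈560/145⌉ = 4 shelves.
A packing using 4 shelves:
  shelf 1: 110 + 35 = 145
  shelf 2: 95 + 45 = 140
  shelf 3: 80 + 30 + 25 = 135
  shelf 4: 80 + 25 + 20 + 15 = 140
This matches the lower bound, so 4 is optimal.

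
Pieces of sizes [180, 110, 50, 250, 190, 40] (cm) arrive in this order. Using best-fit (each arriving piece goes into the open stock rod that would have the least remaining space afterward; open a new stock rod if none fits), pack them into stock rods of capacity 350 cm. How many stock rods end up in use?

3

  180 → stock rod 1 (new)  [load 180/350]
  110 → stock rod 1  [load 290/350]
  50 → stock rod 1  [load 340/350]
  250 → stock rod 2 (new)  [load 250/350]
  190 → stock rod 3 (new)  [load 190/350]
  40 → stock rod 2  [load 290/350]
3 stock rods opened.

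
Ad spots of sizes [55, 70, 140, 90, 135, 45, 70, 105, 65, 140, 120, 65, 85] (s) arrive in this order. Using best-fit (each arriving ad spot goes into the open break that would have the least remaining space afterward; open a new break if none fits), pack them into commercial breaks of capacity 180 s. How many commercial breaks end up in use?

  55 → break 1 (new)  [load 55/180]
  70 → break 1  [load 125/180]
  140 → break 2 (new)  [load 140/180]
  90 → break 3 (new)  [load 90/180]
  135 → break 4 (new)  [load 135/180]
  45 → break 4  [load 180/180]
  70 → break 3  [load 160/180]
  105 → break 5 (new)  [load 105/180]
  65 → break 5  [load 170/180]
  140 → break 6 (new)  [load 140/180]
  120 → break 7 (new)  [load 120/180]
  65 → break 8 (new)  [load 65/180]
  85 → break 8  [load 150/180]
8 commercial breaks opened.

8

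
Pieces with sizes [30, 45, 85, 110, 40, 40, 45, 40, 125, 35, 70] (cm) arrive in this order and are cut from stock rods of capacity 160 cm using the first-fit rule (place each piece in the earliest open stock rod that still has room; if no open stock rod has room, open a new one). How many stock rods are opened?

  30 → stock rod 1 (new)  [load 30/160]
  45 → stock rod 1  [load 75/160]
  85 → stock rod 1  [load 160/160]
  110 → stock rod 2 (new)  [load 110/160]
  40 → stock rod 2  [load 150/160]
  40 → stock rod 3 (new)  [load 40/160]
  45 → stock rod 3  [load 85/160]
  40 → stock rod 3  [load 125/160]
  125 → stock rod 4 (new)  [load 125/160]
  35 → stock rod 3  [load 160/160]
  70 → stock rod 5 (new)  [load 70/160]
5 stock rods opened.

5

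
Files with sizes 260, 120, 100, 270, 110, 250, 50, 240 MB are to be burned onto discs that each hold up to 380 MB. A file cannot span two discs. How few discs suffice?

Total = 270 + 260 + 250 + 240 + 120 + 110 + 100 + 50 = 1400 MB.
Lower bound: ⌈1400/380⌉ = 4 discs.
A packing using 4 discs:
  disc 1: 270 + 110 = 380
  disc 2: 260 + 120 = 380
  disc 3: 250 + 100 = 350
  disc 4: 240 + 50 = 290
This matches the lower bound, so 4 is optimal.

4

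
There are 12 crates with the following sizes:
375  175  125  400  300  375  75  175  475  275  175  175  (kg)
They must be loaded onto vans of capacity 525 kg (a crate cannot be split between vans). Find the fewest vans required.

7

Total = 475 + 400 + 375 + 375 + 300 + 275 + 175 + 175 + 175 + 175 + 125 + 75 = 3100 kg.
Lower bound: ⌈3100/525⌉ = 6 vans.
A packing using 7 vans:
  van 1: 475 = 475
  van 2: 400 + 125 = 525
  van 3: 375 + 75 = 450
  van 4: 375 = 375
  van 5: 300 + 175 = 475
  van 6: 275 + 175 = 450
  van 7: 175 + 175 = 350
No arrangement into 6 vans stays within capacity, so 7 is optimal.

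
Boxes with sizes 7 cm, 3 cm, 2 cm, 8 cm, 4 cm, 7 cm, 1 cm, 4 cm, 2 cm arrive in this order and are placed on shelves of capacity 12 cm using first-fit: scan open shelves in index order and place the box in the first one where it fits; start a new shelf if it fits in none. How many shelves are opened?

  7 → shelf 1 (new)  [load 7/12]
  3 → shelf 1  [load 10/12]
  2 → shelf 1  [load 12/12]
  8 → shelf 2 (new)  [load 8/12]
  4 → shelf 2  [load 12/12]
  7 → shelf 3 (new)  [load 7/12]
  1 → shelf 3  [load 8/12]
  4 → shelf 3  [load 12/12]
  2 → shelf 4 (new)  [load 2/12]
4 shelves opened.

4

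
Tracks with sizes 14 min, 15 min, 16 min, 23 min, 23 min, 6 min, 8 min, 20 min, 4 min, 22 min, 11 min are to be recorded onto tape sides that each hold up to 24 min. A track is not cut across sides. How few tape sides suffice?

8

Total = 23 + 23 + 22 + 20 + 16 + 15 + 14 + 11 + 8 + 6 + 4 = 162 min.
Lower bound: ⌈162/24⌉ = 7 tape sides.
A packing using 8 tape sides:
  side 1: 23 = 23
  side 2: 23 = 23
  side 3: 22 = 22
  side 4: 20 + 4 = 24
  side 5: 16 + 8 = 24
  side 6: 15 + 6 = 21
  side 7: 14 = 14
  side 8: 11 = 11
No arrangement into 7 tape sides stays within capacity, so 8 is optimal.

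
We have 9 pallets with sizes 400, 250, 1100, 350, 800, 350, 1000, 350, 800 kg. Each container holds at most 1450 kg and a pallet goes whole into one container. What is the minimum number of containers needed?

4

Total = 1100 + 1000 + 800 + 800 + 400 + 350 + 350 + 350 + 250 = 5400 kg.
Lower bound: ⌈5400/1450⌉ = 4 containers.
A packing using 4 containers:
  container 1: 1100 + 350 = 1450
  container 2: 1000 + 400 = 1400
  container 3: 800 + 350 + 250 = 1400
  container 4: 800 + 350 = 1150
This matches the lower bound, so 4 is optimal.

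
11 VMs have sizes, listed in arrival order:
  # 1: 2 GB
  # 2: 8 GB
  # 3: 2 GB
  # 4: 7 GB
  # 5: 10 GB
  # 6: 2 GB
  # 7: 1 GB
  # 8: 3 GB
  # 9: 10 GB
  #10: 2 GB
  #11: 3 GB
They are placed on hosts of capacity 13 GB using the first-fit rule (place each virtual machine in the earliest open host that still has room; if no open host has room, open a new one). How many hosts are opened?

  2 → host 1 (new)  [load 2/13]
  8 → host 1  [load 10/13]
  2 → host 1  [load 12/13]
  7 → host 2 (new)  [load 7/13]
  10 → host 3 (new)  [load 10/13]
  2 → host 2  [load 9/13]
  1 → host 1  [load 13/13]
  3 → host 2  [load 12/13]
  10 → host 4 (new)  [load 10/13]
  2 → host 3  [load 12/13]
  3 → host 4  [load 13/13]
4 hosts opened.

4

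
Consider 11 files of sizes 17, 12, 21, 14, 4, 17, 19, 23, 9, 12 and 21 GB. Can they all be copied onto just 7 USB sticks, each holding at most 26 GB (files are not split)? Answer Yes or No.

Total = 169 GB; ⌈169/26⌉ = 7.
The bound of 7 does not rule out 7, but exhaustive search shows no assignment into 7 USB sticks of capacity 26 GB exists — the minimum is 8.

No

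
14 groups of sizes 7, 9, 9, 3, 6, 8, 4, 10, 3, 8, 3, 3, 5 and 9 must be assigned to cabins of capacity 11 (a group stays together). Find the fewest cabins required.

Total = 10 + 9 + 9 + 9 + 8 + 8 + 7 + 6 + 5 + 4 + 3 + 3 + 3 + 3 = 87.
Lower bound: ⌈87/11⌉ = 8 cabins.
A packing using 9 cabins:
  cabin 1: 10 = 10
  cabin 2: 9 = 9
  cabin 3: 9 = 9
  cabin 4: 9 = 9
  cabin 5: 8 + 3 = 11
  cabin 6: 8 + 3 = 11
  cabin 7: 7 + 4 = 11
  cabin 8: 6 + 5 = 11
  cabin 9: 3 + 3 = 6
No arrangement into 8 cabins stays within capacity, so 9 is optimal.

9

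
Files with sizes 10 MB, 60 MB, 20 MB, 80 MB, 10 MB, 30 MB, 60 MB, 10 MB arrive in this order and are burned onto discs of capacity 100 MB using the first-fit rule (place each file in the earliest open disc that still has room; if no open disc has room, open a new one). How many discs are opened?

  10 → disc 1 (new)  [load 10/100]
  60 → disc 1  [load 70/100]
  20 → disc 1  [load 90/100]
  80 → disc 2 (new)  [load 80/100]
  10 → disc 1  [load 100/100]
  30 → disc 3 (new)  [load 30/100]
  60 → disc 3  [load 90/100]
  10 → disc 2  [load 90/100]
3 discs opened.

3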